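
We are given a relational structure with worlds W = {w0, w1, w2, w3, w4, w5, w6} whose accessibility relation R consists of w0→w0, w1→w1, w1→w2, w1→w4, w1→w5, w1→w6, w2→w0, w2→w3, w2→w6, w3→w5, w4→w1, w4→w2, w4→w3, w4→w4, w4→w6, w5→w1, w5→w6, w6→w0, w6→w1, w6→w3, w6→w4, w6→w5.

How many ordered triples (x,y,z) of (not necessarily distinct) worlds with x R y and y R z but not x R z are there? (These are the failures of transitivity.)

28

Enumerating: (w1,w2,w0), (w1,w2,w3), (w1,w4,w3), (w1,w6,w0), (w1,w6,w3), (w2,w3,w5), (w2,w6,w1), (w2,w6,w4), (w2,w6,w5), (w3,w5,w1), (w3,w5,w6), (w4,w1,w5), … and 16 more.
Total: 28.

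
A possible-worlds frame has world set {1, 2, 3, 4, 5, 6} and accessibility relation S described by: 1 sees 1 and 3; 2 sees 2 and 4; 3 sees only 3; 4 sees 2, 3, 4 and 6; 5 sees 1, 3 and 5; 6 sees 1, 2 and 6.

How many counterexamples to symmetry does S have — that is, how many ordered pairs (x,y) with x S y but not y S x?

7

Enumerating: (1,3), (4,3), (4,6), (5,1), (5,3), (6,1), (6,2).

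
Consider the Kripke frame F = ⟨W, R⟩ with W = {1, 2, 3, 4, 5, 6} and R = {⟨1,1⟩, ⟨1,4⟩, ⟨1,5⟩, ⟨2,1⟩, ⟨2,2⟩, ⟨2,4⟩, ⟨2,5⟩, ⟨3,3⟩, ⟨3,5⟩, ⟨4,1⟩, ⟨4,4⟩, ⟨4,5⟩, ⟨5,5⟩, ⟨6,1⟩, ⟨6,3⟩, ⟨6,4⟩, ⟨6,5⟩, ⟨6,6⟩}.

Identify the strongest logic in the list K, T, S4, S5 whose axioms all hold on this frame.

S4

Reflexive (axiom T): yes — every world is R-related to itself.
Transitive (axiom 4): yes — every two-step R-path is closed by a direct edge.
Euclidean (axiom 5): no — 1 R 5 and 1 R 4, but not 5 R 4.
So F validates K, T, S4; S5 would additionally require R to be Euclidean. The strongest is S4.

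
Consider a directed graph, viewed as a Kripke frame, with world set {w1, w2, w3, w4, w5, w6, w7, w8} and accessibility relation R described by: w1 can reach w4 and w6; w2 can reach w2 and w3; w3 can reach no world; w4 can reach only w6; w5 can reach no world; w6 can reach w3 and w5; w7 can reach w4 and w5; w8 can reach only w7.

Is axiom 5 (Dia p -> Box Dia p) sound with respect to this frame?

No

Axiom 5 corresponds to the accessibility relation being Euclidean.
Euclidean: no — w1 R w6 and w1 R w4, but not w6 R w4.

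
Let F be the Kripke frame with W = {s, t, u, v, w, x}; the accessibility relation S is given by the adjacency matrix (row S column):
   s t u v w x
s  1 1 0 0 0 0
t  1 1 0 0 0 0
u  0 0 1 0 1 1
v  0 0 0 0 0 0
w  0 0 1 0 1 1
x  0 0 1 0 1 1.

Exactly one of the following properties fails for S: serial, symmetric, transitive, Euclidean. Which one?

Serial: no — v has no S-successor.
Symmetric: yes — every pair in S has its reverse in S.
Transitive: yes — every two-step S-path is closed by a direct edge.
Euclidean: yes — any two successors of a common world are S-related.
Only serial fails.

serial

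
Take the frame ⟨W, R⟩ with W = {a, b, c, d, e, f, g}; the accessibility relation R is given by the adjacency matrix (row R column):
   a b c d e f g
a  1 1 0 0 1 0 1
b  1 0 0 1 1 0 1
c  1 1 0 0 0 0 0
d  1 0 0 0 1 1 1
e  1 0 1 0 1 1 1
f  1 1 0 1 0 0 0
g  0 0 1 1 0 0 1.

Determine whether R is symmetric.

Symmetric: no — a R g but not g R a.

No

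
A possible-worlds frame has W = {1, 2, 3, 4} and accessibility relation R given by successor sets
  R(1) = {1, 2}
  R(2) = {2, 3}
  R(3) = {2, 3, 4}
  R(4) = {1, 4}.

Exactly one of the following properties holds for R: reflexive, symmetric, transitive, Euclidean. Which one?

reflexive

Reflexive: yes — every world is R-related to itself.
Symmetric: no — 1 R 2 but not 2 R 1.
Transitive: no — 1 R 2 and 2 R 3, but not 1 R 3.
Euclidean: no — 3 R 2 and 3 R 4, but not 2 R 4.
Only reflexive holds.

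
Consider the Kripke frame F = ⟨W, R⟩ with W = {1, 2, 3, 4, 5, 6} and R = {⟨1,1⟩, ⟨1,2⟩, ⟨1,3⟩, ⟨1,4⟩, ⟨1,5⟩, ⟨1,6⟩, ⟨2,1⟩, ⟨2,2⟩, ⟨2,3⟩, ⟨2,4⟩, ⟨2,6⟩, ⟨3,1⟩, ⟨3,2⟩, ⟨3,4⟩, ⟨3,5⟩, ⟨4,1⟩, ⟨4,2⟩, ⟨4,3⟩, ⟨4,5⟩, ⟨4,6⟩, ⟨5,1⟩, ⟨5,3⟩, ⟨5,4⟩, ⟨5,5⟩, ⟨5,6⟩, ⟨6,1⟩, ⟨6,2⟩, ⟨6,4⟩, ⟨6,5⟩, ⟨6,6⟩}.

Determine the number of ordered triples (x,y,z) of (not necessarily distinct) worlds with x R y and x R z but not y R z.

Enumerating: (1,2,5), (1,3,3), (1,3,6), (1,4,4), (1,5,2), (1,6,3), (2,3,3), (2,3,6), (2,4,4), (2,6,3), (3,2,5), (3,4,4), … and 13 more.
Total: 25.

25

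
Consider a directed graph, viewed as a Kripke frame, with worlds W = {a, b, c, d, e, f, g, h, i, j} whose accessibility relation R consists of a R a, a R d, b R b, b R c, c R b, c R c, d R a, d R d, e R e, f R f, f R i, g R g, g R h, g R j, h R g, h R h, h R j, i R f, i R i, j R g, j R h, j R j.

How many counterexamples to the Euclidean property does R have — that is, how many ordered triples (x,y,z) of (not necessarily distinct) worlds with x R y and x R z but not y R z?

0

R is Euclidean; there are no such tuples.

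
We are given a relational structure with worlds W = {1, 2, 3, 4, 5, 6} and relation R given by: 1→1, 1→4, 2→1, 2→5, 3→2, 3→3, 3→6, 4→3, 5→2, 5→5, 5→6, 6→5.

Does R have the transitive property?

Transitive: no — 1 R 4 and 4 R 3, but not 1 R 3.

No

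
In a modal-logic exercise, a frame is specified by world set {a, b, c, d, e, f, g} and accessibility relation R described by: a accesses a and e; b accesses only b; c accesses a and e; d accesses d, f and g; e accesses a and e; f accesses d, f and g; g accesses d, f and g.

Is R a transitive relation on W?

Yes

Transitive: yes — every two-step R-path is closed by a direct edge.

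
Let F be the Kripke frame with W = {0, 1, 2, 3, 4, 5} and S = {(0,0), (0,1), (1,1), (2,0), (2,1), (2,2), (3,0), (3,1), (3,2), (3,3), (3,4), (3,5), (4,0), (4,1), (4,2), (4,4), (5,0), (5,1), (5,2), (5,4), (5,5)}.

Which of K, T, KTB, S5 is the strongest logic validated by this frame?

Reflexive (axiom T): yes — every world is S-related to itself.
Symmetric (axiom B): no — 0 S 1 but not 1 S 0.
Euclidean (axiom 5): no — 2 S 1 and 2 S 0, but not 1 S 0.
So F validates K, T; KTB would additionally require S to be symmetric. The strongest is T.

T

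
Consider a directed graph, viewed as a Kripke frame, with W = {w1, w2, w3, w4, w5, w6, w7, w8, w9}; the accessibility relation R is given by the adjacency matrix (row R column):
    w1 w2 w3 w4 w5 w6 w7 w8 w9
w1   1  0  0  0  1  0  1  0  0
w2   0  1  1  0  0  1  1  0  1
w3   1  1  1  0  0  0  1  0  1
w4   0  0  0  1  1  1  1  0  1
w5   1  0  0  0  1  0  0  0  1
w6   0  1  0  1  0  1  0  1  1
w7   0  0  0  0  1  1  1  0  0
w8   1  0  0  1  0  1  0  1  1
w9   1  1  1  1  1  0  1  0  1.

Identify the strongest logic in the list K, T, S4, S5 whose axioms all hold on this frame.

T

Reflexive (axiom T): yes — every world is R-related to itself.
Transitive (axiom 4): no — w1 R w5 and w5 R w9, but not w1 R w9.
Euclidean (axiom 5): no — w1 R w5 and w1 R w7, but not w5 R w7.
So F validates K, T; S4 would additionally require R to be transitive. The strongest is T.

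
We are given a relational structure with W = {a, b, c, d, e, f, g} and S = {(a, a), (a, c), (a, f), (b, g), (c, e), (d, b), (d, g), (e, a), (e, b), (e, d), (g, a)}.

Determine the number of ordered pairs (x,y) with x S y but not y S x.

Enumerating: (a,c), (a,f), (b,g), (c,e), (d,b), (d,g), (e,a), (e,b), (e,d), (g,a).

10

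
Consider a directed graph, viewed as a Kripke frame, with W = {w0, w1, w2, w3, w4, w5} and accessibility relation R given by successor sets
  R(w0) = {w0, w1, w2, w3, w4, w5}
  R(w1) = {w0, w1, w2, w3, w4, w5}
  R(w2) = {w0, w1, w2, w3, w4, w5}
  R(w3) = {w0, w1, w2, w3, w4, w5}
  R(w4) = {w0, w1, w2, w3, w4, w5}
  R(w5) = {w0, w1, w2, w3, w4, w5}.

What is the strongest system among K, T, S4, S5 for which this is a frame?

Reflexive (axiom T): yes — every world is R-related to itself.
Transitive (axiom 4): yes — every two-step R-path is closed by a direct edge.
Euclidean (axiom 5): yes — any two successors of a common world are R-related.
So F validates K, T, S4, S5. The strongest is S5.

S5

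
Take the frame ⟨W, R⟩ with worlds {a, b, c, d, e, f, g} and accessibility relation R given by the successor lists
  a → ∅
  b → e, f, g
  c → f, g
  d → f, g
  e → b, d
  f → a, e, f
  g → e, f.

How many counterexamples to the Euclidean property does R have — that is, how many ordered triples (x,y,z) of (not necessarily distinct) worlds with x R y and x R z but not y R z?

Enumerating: (b,e,e), (b,e,f), (b,e,g), (b,f,g), (b,g,g), (c,f,g), (c,g,g), (d,f,g), (d,g,g), (e,b,b), (e,b,d), (e,d,b), … and 9 more.
Total: 21.

21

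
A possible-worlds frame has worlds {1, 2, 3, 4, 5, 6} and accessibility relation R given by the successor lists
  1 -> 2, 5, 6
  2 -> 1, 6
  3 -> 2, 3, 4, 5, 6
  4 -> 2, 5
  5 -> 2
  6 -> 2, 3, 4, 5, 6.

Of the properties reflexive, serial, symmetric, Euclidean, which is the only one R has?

Reflexive: no — 1 is not related to itself.
Serial: yes — every world has a successor (e.g. 1 R 2).
Symmetric: no — 1 R 5 but not 5 R 1.
Euclidean: no — 1 R 2 and 1 R 5, but not 2 R 5.
Only serial holds.

serial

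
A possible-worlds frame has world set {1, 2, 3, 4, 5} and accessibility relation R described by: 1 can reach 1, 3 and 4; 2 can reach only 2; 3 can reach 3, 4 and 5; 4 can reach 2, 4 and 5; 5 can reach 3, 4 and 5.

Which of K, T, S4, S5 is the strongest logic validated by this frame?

Reflexive (axiom T): yes — every world is R-related to itself.
Transitive (axiom 4): no — 1 R 3 and 3 R 5, but not 1 R 5.
Euclidean (axiom 5): no — 1 R 4 and 1 R 3, but not 4 R 3.
So F validates K, T; S4 would additionally require R to be transitive. The strongest is T.

T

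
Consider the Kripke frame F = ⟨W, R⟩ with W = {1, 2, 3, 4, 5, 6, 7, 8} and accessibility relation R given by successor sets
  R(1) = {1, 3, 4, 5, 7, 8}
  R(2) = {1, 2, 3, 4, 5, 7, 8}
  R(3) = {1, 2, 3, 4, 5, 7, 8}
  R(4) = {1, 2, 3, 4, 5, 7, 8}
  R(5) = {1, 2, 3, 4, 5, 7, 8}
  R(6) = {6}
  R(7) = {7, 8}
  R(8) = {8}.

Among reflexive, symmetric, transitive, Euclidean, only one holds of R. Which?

Reflexive: yes — every world is R-related to itself.
Symmetric: no — 1 R 7 but not 7 R 1.
Transitive: no — 1 R 3 and 3 R 2, but not 1 R 2.
Euclidean: no — 1 R 7 and 1 R 3, but not 7 R 3.
Only reflexive holds.

reflexive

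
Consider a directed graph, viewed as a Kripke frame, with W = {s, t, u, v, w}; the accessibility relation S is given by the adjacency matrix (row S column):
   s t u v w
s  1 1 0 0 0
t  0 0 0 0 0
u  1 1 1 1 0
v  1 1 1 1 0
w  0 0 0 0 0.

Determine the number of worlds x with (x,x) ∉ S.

2

Enumerating: t, w.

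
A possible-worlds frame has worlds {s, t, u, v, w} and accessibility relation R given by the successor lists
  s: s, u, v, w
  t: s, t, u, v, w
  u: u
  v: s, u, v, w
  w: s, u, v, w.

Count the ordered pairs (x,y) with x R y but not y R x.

7

Enumerating: (s,u), (t,s), (t,u), (t,v), (t,w), (v,u), (w,u).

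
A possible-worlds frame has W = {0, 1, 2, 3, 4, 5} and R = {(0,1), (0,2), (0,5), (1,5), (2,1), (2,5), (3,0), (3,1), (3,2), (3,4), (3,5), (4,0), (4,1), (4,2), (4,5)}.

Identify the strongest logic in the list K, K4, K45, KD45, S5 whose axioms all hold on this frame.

Transitive (axiom 4): yes — every two-step R-path is closed by a direct edge.
Euclidean (axiom 5): no — 0 R 1 and 0 R 2, but not 1 R 2.
Serial (axiom D): no — 5 has no R-successor.
Reflexive (axiom T): no — 0 is not related to itself.
So F validates K, K4; K45 would additionally require R to be Euclidean. The strongest is K4.

K4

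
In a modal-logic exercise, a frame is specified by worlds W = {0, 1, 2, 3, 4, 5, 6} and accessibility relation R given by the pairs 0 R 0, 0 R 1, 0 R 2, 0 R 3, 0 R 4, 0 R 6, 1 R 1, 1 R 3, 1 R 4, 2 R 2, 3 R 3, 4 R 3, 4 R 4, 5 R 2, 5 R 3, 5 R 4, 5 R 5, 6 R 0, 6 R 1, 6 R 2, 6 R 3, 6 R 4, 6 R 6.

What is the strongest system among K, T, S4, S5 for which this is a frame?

S4

Reflexive (axiom T): yes — every world is R-related to itself.
Transitive (axiom 4): yes — every two-step R-path is closed by a direct edge.
Euclidean (axiom 5): no — 0 R 1 and 0 R 2, but not 1 R 2.
So F validates K, T, S4; S5 would additionally require R to be Euclidean. The strongest is S4.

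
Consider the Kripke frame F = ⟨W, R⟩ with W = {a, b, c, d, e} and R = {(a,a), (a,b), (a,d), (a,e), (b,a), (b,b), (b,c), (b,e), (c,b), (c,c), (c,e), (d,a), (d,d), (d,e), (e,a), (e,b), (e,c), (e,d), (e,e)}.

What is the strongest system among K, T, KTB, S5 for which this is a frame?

KTB

Reflexive (axiom T): yes — every world is R-related to itself.
Symmetric (axiom B): yes — every pair in R has its reverse in R.
Euclidean (axiom 5): no — a R b and a R d, but not b R d.
So F validates K, T, KTB; S5 would additionally require R to be Euclidean. The strongest is KTB.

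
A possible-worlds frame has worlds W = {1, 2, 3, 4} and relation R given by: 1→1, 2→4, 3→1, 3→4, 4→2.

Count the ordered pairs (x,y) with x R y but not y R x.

2

Enumerating: (3,1), (3,4).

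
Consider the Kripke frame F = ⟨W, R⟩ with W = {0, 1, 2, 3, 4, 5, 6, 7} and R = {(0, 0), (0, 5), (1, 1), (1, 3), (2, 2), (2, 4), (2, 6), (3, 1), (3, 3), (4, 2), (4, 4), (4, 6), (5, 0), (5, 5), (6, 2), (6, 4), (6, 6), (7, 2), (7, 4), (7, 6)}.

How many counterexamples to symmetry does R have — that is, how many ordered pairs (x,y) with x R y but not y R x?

3

Enumerating: (7,2), (7,4), (7,6).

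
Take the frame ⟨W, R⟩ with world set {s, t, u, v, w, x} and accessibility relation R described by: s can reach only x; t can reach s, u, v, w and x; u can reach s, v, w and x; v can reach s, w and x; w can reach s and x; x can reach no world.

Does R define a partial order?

No

Reflexive: no — s is not related to itself.
Transitive: yes — every two-step R-path is closed by a direct edge.
Antisymmetric: yes — no distinct pair is related both ways.
So R is not a partial order.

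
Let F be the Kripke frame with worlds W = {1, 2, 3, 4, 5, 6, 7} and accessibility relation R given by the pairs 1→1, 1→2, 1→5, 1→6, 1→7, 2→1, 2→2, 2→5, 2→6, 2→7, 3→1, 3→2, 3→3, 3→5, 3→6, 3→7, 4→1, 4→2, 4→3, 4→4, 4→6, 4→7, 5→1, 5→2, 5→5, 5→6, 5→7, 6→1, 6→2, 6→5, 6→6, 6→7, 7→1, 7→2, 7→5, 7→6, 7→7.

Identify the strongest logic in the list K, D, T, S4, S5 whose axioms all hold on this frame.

T

Serial (axiom D): yes — every world has a successor (e.g. 1 R 1).
Reflexive (axiom T): yes — every world is R-related to itself.
Transitive (axiom 4): no — 4 R 1 and 1 R 5, but not 4 R 5.
Euclidean (axiom 5): no — 4 R 1 and 4 R 3, but not 1 R 3.
So F validates K, D, T; S4 would additionally require R to be transitive. The strongest is T.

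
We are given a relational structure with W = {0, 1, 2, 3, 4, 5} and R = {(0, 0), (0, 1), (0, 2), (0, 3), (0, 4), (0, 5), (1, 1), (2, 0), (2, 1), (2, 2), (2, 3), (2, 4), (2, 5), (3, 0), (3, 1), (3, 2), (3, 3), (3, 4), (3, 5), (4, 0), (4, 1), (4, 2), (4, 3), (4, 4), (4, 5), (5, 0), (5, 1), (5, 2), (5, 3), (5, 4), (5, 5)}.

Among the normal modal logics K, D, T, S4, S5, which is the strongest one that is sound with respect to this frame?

S4

Serial (axiom D): yes — every world has a successor (e.g. 0 R 0).
Reflexive (axiom T): yes — every world is R-related to itself.
Transitive (axiom 4): yes — every two-step R-path is closed by a direct edge.
Euclidean (axiom 5): no — 0 R 1 and 0 R 2, but not 1 R 2.
So F validates K, D, T, S4; S5 would additionally require R to be Euclidean. The strongest is S4.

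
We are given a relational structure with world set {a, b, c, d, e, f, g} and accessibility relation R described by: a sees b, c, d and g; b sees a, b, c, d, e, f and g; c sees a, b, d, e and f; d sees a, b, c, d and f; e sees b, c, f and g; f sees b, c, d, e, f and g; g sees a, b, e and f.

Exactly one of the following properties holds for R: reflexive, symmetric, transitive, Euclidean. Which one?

Reflexive: no — a is not related to itself.
Symmetric: yes — every pair in R has its reverse in R.
Transitive: no — a R b and b R e, but not a R e.
Euclidean: no — a R c and a R g, but not c R g.
Only symmetric holds.

symmetric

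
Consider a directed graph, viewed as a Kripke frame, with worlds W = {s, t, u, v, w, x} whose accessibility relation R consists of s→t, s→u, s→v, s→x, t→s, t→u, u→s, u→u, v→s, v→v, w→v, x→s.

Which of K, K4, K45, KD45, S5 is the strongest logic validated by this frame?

K

Transitive (axiom 4): no — t R s and s R v, but not t R v.
Euclidean (axiom 5): no — s R t and s R v, but not t R v.
Serial (axiom D): yes — every world has a successor (e.g. s R t).
Reflexive (axiom T): no — s is not related to itself.
So F validates K; K4 would additionally require R to be transitive. The strongest is K.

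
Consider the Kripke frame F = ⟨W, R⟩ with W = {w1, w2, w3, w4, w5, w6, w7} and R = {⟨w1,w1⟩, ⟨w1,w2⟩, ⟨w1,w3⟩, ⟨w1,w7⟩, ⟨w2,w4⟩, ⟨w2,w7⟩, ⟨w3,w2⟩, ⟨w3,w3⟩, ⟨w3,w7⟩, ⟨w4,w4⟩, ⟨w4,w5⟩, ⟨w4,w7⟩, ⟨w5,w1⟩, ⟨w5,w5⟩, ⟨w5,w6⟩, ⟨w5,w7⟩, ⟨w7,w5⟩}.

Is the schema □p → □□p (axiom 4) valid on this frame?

No

By correspondence theory, 4 is valid on a frame iff R is transitive.
Transitive: no — w1 R w2 and w2 R w4, but not w1 R w4.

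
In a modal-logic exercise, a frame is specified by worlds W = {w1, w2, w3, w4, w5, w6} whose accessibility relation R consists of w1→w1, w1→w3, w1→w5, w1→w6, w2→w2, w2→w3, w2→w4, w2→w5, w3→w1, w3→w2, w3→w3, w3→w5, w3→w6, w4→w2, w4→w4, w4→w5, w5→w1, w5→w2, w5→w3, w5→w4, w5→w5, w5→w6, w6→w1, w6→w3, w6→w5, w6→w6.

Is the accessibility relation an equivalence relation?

No

Reflexive: yes — every world is R-related to itself.
Symmetric: yes — every pair in R has its reverse in R.
Transitive: no — w1 R w3 and w3 R w2, but not w1 R w2.
So R is not an equivalence relation.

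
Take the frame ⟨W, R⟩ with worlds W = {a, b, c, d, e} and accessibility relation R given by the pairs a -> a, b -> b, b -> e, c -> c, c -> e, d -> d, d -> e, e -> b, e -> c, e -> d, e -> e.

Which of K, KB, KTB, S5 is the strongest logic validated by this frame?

Symmetric (axiom B): yes — every pair in R has its reverse in R.
Reflexive (axiom T): yes — every world is R-related to itself.
Euclidean (axiom 5): no — e R b and e R c, but not b R c.
So F validates K, KB, KTB; S5 would additionally require R to be Euclidean. The strongest is KTB.

KTB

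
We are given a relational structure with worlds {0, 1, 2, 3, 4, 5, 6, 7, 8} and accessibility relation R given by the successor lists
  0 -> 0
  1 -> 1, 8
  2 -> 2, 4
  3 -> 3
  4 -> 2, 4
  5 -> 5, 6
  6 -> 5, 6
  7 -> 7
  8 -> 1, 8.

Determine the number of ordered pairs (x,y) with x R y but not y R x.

0

R is symmetric; there are no such tuples.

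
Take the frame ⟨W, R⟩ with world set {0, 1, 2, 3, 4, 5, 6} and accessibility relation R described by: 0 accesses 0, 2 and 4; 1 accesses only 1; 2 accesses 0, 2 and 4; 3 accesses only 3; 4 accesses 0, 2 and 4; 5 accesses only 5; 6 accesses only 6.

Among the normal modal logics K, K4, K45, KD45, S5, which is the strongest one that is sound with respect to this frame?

S5

Transitive (axiom 4): yes — every two-step R-path is closed by a direct edge.
Euclidean (axiom 5): yes — any two successors of a common world are R-related.
Serial (axiom D): yes — every world has a successor (e.g. 0 R 0).
Reflexive (axiom T): yes — every world is R-related to itself.
So F validates K, K4, K45, KD45, S5. The strongest is S5.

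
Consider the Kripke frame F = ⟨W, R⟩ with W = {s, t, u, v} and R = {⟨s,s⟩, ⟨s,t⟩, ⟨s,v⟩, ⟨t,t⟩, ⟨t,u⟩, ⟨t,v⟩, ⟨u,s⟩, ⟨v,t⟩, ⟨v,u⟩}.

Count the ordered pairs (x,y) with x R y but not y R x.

Enumerating: (s,t), (s,v), (t,u), (u,s), (v,u).

5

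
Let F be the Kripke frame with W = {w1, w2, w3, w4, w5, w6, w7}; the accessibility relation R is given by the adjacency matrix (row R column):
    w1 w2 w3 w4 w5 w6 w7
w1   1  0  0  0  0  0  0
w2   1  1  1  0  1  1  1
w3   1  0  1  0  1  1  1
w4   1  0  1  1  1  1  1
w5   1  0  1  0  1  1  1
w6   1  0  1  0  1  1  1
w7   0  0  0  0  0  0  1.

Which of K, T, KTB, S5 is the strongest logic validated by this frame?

Reflexive (axiom T): yes — every world is R-related to itself.
Symmetric (axiom B): no — w2 R w1 but not w1 R w2.
Euclidean (axiom 5): no — w2 R w1 and w2 R w3, but not w1 R w3.
So F validates K, T; KTB would additionally require R to be symmetric. The strongest is T.

T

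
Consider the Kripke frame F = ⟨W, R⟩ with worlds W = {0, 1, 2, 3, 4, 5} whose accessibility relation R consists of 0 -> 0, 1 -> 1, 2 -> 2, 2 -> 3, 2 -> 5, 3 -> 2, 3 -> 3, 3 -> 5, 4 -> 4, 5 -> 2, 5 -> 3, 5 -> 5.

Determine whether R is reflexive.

Yes

Reflexive: yes — every world is R-related to itself.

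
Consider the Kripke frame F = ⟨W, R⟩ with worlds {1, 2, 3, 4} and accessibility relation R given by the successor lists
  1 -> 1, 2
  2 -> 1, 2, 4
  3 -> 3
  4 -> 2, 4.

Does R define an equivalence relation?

No

Reflexive: yes — every world is R-related to itself.
Symmetric: yes — every pair in R has its reverse in R.
Transitive: no — 1 R 2 and 2 R 4, but not 1 R 4.
So R is not an equivalence relation.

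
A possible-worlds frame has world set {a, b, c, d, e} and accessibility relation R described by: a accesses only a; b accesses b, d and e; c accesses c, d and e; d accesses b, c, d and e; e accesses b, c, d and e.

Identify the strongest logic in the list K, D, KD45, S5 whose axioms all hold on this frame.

Serial (axiom D): yes — every world has a successor (e.g. a R a).
Euclidean (axiom 5): no — d R b and d R c, but not b R c.
Transitive (axiom 4): no — b R d and d R c, but not b R c.
Reflexive (axiom T): yes — every world is R-related to itself.
So F validates K, D; KD45 would additionally require R to be Euclidean and transitive. The strongest is D.

D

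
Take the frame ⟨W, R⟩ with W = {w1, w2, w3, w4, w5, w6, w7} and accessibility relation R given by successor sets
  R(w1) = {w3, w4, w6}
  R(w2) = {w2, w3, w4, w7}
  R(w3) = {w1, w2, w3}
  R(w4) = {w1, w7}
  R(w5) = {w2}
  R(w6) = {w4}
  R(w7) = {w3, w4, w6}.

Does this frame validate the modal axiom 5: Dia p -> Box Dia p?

No

By correspondence theory, 5 is valid on a frame iff R is Euclidean.
Euclidean: no — w1 R w3 and w1 R w4, but not w3 R w4.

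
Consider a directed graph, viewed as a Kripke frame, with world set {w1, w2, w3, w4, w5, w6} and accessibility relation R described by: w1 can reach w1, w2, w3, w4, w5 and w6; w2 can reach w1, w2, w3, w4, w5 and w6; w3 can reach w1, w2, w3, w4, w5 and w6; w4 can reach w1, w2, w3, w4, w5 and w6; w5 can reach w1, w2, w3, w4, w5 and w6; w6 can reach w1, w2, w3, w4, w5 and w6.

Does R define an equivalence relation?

Yes

Reflexive: yes — every world is R-related to itself.
Symmetric: yes — every pair in R has its reverse in R.
Transitive: yes — every two-step R-path is closed by a direct edge.
So R is an equivalence relation.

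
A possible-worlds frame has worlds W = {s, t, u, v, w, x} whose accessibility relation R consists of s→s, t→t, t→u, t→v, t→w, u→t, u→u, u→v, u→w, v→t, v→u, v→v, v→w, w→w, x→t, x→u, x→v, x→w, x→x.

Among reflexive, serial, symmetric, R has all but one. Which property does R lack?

Reflexive: yes — every world is R-related to itself.
Serial: yes — every world has a successor (e.g. s R s).
Symmetric: no — t R w but not w R t.
Only symmetric fails.

symmetric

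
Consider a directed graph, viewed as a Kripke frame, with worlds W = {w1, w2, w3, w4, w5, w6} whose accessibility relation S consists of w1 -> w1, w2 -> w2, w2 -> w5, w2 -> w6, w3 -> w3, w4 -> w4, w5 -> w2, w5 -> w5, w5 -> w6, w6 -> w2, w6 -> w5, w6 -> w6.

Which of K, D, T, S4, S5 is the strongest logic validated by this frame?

S5

Serial (axiom D): yes — every world has a successor (e.g. w1 S w1).
Reflexive (axiom T): yes — every world is S-related to itself.
Transitive (axiom 4): yes — every two-step S-path is closed by a direct edge.
Euclidean (axiom 5): yes — any two successors of a common world are S-related.
So F validates K, D, T, S4, S5. The strongest is S5.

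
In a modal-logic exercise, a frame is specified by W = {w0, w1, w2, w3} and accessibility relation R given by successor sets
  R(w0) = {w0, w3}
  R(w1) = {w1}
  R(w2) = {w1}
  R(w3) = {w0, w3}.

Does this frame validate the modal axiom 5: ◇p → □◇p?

By correspondence theory, 5 is valid on a frame iff R is Euclidean.
Euclidean: yes — any two successors of a common world are R-related.

Yes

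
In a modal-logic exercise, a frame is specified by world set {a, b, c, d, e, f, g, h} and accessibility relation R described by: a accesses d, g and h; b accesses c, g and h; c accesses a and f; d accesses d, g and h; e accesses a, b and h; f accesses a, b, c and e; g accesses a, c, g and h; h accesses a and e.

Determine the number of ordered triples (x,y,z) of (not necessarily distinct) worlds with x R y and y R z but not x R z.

Enumerating: (a,g,a), (a,g,c), (a,h,a), (a,h,e), (b,c,a), (b,c,f), (b,g,a), (b,h,a), (b,h,e), (c,a,d), (c,a,g), (c,a,h), … and 27 more.
Total: 39.

39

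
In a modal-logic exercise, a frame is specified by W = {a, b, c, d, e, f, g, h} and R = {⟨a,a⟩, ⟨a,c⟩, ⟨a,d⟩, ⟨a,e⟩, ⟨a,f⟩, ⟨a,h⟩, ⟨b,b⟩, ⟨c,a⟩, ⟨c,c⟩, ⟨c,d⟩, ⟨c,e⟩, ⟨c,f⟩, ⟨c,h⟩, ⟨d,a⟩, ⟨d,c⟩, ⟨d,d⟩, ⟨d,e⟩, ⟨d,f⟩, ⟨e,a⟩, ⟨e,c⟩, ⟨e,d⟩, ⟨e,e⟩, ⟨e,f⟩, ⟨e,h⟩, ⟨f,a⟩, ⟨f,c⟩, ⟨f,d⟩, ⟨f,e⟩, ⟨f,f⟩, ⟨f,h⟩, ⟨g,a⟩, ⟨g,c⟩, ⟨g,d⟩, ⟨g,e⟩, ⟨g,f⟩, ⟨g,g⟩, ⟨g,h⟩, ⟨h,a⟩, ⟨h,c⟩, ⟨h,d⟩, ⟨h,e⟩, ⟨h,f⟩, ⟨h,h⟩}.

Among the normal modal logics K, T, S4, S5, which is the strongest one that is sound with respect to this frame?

T

Reflexive (axiom T): yes — every world is R-related to itself.
Transitive (axiom 4): no — d R a and a R h, but not d R h.
Euclidean (axiom 5): no — a R d and a R h, but not d R h.
So F validates K, T; S4 would additionally require R to be transitive. The strongest is T.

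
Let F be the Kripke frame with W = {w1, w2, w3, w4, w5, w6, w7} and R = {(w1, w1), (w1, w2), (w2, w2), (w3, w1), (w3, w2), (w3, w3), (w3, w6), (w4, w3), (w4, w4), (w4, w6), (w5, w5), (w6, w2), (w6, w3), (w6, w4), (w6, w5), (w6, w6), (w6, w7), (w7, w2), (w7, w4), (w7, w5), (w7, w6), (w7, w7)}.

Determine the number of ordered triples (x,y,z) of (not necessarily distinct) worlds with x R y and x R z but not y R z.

36

Enumerating: (w1,w2,w1), (w3,w1,w3), (w3,w1,w6), (w3,w2,w1), (w3,w2,w3), (w3,w2,w6), (w3,w6,w1), (w4,w3,w4), (w6,w2,w3), (w6,w2,w4), (w6,w2,w5), (w6,w2,w6), … and 24 more.
Total: 36.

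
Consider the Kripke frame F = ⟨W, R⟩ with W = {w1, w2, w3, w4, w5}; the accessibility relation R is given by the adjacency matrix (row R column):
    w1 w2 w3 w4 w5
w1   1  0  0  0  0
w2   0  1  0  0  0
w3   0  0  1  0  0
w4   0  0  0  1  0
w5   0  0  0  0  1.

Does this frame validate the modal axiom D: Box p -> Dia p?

Yes

By correspondence theory, D is valid on a frame iff R is serial.
Serial: yes — every world has a successor (e.g. w1 R w1).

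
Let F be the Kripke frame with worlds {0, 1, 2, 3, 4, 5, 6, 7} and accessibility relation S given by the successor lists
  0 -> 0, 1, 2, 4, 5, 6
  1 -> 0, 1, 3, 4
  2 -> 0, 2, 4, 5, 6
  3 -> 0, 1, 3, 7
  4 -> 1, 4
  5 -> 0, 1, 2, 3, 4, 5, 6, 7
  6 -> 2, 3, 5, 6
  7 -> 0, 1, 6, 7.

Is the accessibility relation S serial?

Serial: yes — every world has a successor (e.g. 0 S 0).

Yes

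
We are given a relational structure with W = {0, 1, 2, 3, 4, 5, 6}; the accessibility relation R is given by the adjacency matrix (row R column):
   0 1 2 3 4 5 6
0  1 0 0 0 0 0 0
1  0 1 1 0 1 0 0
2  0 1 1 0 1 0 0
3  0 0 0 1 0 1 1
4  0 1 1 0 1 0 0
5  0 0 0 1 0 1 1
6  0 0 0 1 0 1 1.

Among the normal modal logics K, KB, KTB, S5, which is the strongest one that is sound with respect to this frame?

Symmetric (axiom B): yes — every pair in R has its reverse in R.
Reflexive (axiom T): yes — every world is R-related to itself.
Euclidean (axiom 5): yes — any two successors of a common world are R-related.
So F validates K, KB, KTB, S5. The strongest is S5.

S5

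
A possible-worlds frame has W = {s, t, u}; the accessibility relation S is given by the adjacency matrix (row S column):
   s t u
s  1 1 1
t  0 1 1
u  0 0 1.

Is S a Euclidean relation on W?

Euclidean: no — s S u and s S t, but not u S t.

No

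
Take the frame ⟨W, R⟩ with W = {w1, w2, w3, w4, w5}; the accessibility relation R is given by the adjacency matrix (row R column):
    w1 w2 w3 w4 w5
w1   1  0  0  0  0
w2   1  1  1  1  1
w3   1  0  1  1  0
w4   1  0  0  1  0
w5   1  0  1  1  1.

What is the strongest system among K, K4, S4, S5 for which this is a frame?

S4

Transitive (axiom 4): yes — every two-step R-path is closed by a direct edge.
Reflexive (axiom T): yes — every world is R-related to itself.
Euclidean (axiom 5): no — w2 R w1 and w2 R w3, but not w1 R w3.
So F validates K, K4, S4; S5 would additionally require R to be Euclidean. The strongest is S4.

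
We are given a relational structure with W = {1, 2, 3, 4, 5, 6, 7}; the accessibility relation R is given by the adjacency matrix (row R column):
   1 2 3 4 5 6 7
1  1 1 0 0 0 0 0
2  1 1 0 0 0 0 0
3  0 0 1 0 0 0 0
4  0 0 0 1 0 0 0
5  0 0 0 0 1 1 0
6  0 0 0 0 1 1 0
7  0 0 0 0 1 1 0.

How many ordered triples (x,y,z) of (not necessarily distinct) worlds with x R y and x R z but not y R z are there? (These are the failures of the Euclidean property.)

0

R is Euclidean; there are no such tuples.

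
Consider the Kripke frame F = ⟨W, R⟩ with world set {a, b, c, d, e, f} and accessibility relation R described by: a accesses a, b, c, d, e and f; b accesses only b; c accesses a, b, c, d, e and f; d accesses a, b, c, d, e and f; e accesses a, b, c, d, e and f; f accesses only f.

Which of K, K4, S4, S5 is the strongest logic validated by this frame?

Transitive (axiom 4): yes — every two-step R-path is closed by a direct edge.
Reflexive (axiom T): yes — every world is R-related to itself.
Euclidean (axiom 5): no — a R b and a R c, but not b R c.
So F validates K, K4, S4; S5 would additionally require R to be Euclidean. The strongest is S4.

S4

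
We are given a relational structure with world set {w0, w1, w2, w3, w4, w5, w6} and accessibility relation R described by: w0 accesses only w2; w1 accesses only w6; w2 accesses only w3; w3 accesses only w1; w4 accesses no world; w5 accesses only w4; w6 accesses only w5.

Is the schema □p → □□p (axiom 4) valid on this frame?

No

By correspondence theory, 4 is valid on a frame iff R is transitive.
Transitive: no — w0 R w2 and w2 R w3, but not w0 R w3.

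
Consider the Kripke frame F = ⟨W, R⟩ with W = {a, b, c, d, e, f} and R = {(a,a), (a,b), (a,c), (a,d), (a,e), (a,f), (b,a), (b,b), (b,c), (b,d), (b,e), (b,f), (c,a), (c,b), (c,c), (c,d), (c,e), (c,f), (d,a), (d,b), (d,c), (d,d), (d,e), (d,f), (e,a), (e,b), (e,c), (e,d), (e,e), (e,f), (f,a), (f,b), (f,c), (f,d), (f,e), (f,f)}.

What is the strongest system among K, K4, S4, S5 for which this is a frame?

S5

Transitive (axiom 4): yes — every two-step R-path is closed by a direct edge.
Reflexive (axiom T): yes — every world is R-related to itself.
Euclidean (axiom 5): yes — any two successors of a common world are R-related.
So F validates K, K4, S4, S5. The strongest is S5.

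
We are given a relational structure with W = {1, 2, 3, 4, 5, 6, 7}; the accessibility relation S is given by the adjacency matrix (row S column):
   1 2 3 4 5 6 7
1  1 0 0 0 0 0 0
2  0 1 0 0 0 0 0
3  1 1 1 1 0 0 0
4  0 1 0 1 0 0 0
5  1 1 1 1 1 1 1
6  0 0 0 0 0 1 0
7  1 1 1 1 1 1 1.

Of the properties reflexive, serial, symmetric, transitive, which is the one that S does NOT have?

Reflexive: yes — every world is S-related to itself.
Serial: yes — every world has a successor (e.g. 1 S 1).
Symmetric: no — 3 S 1 but not 1 S 3.
Transitive: yes — every two-step S-path is closed by a direct edge.
Only symmetric fails.

symmetric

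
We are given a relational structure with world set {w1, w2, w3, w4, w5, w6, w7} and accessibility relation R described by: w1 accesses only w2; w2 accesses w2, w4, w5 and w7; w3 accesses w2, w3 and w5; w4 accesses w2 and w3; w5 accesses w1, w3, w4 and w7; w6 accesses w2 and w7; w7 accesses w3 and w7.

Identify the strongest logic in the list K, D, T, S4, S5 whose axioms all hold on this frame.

D

Serial (axiom D): yes — every world has a successor (e.g. w1 R w2).
Reflexive (axiom T): no — w1 is not related to itself.
Transitive (axiom 4): no — w1 R w2 and w2 R w4, but not w1 R w4.
Euclidean (axiom 5): no — w2 R w4 and w2 R w5, but not w4 R w5.
So F validates K, D; T would additionally require R to be reflexive. The strongest is D.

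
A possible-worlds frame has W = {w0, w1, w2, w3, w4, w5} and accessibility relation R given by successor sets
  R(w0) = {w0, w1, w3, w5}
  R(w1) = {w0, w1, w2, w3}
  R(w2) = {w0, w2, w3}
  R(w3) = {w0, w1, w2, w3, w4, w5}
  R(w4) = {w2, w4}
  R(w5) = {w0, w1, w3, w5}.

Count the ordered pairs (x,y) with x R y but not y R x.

5

Enumerating: (w1,w2), (w2,w0), (w3,w4), (w4,w2), (w5,w1).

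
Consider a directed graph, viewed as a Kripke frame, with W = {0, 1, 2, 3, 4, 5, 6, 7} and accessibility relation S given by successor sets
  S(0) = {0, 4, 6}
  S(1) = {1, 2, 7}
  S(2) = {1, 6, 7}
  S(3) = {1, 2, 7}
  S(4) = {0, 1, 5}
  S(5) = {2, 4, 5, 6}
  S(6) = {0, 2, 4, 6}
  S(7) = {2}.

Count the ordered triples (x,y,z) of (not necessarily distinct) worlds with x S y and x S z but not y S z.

35

Enumerating: (0,4,4), (0,4,6), (1,2,2), (1,7,1), (1,7,7), (2,1,6), (2,6,1), (2,6,7), (2,7,1), (2,7,6), (2,7,7), (3,2,2), … and 23 more.
Total: 35.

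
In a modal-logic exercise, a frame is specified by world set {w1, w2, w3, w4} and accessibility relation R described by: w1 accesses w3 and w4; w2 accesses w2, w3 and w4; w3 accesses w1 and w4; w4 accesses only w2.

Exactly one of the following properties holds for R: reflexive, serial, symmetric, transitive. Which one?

serial

Reflexive: no — w1 is not related to itself.
Serial: yes — every world has a successor (e.g. w1 R w3).
Symmetric: no — w1 R w4 but not w4 R w1.
Transitive: no — w1 R w4 and w4 R w2, but not w1 R w2.
Only serial holds.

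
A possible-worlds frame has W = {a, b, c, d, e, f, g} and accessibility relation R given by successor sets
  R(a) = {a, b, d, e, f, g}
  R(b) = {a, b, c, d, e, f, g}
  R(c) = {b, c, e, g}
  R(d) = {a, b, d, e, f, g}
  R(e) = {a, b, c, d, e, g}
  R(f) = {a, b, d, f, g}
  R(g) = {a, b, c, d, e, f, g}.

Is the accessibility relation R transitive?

No

Transitive: no — a R b and b R c, but not a R c.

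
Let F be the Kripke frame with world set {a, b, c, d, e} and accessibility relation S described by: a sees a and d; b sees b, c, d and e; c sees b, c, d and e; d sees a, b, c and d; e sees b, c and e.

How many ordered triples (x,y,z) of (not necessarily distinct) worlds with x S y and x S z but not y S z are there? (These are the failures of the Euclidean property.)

Enumerating: (b,d,e), (b,e,d), (c,d,e), (c,e,d), (d,a,b), (d,a,c), (d,b,a), (d,c,a).

8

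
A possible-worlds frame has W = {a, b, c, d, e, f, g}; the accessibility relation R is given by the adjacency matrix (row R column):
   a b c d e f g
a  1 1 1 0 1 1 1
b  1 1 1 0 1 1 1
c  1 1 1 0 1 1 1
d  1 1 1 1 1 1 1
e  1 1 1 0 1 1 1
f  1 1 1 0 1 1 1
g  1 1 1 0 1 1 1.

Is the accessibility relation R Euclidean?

No

Euclidean: no — d R a and d R d, but not a R d.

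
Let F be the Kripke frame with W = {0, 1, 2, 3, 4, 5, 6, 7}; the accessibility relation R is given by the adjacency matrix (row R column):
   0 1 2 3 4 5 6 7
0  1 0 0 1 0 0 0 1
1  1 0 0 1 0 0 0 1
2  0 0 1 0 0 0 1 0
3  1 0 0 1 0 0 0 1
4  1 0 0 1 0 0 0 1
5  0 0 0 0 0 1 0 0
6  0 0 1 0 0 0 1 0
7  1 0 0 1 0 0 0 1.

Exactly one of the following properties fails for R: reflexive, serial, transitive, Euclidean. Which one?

reflexive

Reflexive: no — 1 is not related to itself.
Serial: yes — every world has a successor (e.g. 0 R 0).
Transitive: yes — every two-step R-path is closed by a direct edge.
Euclidean: yes — any two successors of a common world are R-related.
Only reflexive fails.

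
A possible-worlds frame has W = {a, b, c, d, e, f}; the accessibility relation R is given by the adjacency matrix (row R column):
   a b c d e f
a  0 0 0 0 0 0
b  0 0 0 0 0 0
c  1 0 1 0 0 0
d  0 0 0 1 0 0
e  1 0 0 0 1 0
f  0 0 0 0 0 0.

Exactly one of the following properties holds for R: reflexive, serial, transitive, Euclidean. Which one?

Reflexive: no — a is not related to itself.
Serial: no — a has no R-successor.
Transitive: yes — every two-step R-path is closed by a direct edge.
Euclidean: no — c R a and c R a, but not a R a.
Only transitive holds.

transitive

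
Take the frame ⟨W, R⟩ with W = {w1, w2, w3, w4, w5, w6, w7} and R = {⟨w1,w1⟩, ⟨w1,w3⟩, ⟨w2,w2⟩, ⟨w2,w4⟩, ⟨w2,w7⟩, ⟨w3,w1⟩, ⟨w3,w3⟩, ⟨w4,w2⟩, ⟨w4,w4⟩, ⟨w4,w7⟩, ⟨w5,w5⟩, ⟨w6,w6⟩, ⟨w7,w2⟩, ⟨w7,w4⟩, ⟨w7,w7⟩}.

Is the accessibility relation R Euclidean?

Yes

Euclidean: yes — any two successors of a common world are R-related.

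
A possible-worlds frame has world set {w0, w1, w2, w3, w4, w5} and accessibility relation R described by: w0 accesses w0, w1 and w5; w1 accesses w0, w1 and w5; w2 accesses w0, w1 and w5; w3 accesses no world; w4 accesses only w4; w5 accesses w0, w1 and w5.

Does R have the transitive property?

Yes

Transitive: yes — every two-step R-path is closed by a direct edge.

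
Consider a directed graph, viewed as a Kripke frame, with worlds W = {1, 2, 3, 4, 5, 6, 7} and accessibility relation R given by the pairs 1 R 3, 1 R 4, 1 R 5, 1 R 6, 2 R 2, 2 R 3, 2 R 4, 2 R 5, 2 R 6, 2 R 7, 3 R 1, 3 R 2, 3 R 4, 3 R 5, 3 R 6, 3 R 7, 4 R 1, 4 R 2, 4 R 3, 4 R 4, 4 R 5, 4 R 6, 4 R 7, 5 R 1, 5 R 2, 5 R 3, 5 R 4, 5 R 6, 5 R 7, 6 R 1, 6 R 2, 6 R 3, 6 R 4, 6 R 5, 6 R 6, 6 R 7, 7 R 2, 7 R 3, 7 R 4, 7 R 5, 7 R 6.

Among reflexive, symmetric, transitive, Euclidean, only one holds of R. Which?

Reflexive: no — 1 is not related to itself.
Symmetric: yes — every pair in R has its reverse in R.
Transitive: no — 1 R 3 and 3 R 2, but not 1 R 2.
Euclidean: no — 3 R 1 and 3 R 2, but not 1 R 2.
Only symmetric holds.

symmetric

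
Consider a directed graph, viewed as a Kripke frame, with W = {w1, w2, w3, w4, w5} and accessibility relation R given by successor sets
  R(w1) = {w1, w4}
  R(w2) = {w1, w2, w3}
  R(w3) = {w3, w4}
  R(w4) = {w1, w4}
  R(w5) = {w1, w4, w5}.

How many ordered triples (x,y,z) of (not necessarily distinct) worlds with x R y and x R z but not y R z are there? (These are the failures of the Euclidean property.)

7

Enumerating: (w2,w1,w2), (w2,w1,w3), (w2,w3,w1), (w2,w3,w2), (w3,w4,w3), (w5,w1,w5), (w5,w4,w5).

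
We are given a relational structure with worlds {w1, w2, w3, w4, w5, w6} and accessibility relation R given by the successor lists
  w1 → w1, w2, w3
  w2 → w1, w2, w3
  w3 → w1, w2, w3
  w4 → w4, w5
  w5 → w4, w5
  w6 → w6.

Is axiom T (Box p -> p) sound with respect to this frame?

Axiom T corresponds to the accessibility relation being reflexive.
Reflexive: yes — every world is R-related to itself.

Yes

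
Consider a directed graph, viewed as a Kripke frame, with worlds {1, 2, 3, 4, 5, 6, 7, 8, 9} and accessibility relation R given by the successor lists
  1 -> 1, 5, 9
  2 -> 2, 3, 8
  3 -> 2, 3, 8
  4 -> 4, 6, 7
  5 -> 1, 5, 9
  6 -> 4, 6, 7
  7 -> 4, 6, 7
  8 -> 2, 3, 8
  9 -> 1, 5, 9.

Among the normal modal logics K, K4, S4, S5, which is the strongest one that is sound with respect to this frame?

S5

Transitive (axiom 4): yes — every two-step R-path is closed by a direct edge.
Reflexive (axiom T): yes — every world is R-related to itself.
Euclidean (axiom 5): yes — any two successors of a common world are R-related.
So F validates K, K4, S4, S5. The strongest is S5.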